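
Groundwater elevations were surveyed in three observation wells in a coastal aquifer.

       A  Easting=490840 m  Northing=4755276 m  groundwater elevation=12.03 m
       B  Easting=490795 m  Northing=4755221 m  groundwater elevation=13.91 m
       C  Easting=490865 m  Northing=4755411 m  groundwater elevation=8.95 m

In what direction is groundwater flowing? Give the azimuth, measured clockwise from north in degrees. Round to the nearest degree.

Taking A as reference: B−A = (-45, -55, +1.88); C−A = (25, 135, -3.08).
Determinant of the coordinate differences = (-45)·135 − 25·(-55) = -4700.
∂h/∂x = [(+1.88)·135 − (-3.08)·(-55)] / -4700 = -0.01796
∂h/∂y = [(-45)·(-3.08) − 25·(+1.88)] / -4700 = -0.01949
Flow direction (−∇h) has components (+0.01796 E, +0.01949 N).
Azimuth = atan2(E, N) = atan2(+0.01796, +0.01949) = 42.7° ≈ 043°.

043°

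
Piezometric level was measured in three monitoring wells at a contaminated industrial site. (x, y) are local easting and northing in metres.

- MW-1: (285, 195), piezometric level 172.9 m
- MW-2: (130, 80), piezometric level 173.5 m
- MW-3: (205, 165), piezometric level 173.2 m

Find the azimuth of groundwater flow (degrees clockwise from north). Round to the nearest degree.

085°

Differences from MW-1: to MW-2 (Δx, Δy, Δh) = (-155, -115, +0.6); to MW-3 = (-80, -30, +0.3).
Solve a·Δx + b·Δy = Δh: det = (-155)·(-30) − (-80)·(-115) = -4550.
∂h/∂x = [(+0.6)·(-30) − (+0.3)·(-115)] / -4550 = -0.003626
∂h/∂y = [(-155)·(+0.3) − (-80)·(+0.6)] / -4550 = -0.0003297
Flow direction (−∇h) has components (+0.003626 E, +0.0003297 N).
Azimuth = atan2(E, N) = atan2(+0.003626, +0.0003297) = 84.8° ≈ 085°.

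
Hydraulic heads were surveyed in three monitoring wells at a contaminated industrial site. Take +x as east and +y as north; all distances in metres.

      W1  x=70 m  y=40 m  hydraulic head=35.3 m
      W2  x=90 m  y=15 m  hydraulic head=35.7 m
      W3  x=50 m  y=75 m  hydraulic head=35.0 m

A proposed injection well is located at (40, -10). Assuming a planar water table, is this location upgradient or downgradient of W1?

downgradient

Differences from W1: to W2 (Δx, Δy, Δh) = (20, -25, +0.4); to W3 = (-20, 35, -0.3).
Solve a·Δx + b·Δy = Δh: det = 20·35 − (-20)·(-25) = 200.
∂h/∂x = [(+0.4)·35 − (-0.3)·(-25)] / 200 = +0.03250
∂h/∂y = [20·(-0.3) − (-20)·(+0.4)] / 200 = +0.01000
Head at (40, -10) = 35.3 + (+0.03250)·(-30) + (+0.01000)·(-50) = 33.82 m.
That is lower than the 35.3 m at W1, so the point is downgradient.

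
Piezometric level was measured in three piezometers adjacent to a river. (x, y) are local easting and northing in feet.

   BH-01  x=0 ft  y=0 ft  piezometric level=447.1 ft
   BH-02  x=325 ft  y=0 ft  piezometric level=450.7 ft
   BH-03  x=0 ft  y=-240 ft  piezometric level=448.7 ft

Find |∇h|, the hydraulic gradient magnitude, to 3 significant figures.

∂h/∂x = (450.7 − 447.1) / (325 − 0) = +0.01108
∂h/∂y = (448.7 − 447.1) / (-240 − 0) = -0.006667
|∇h| = √(0.01108² + -0.006667²) = 0.01293

0.0129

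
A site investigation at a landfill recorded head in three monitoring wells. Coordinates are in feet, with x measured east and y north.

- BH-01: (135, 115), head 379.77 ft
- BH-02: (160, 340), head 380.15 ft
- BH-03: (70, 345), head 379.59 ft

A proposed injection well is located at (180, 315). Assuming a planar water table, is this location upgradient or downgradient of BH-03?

upgradient

Differences from BH-01: to BH-02 (Δx, Δy, Δh) = (25, 225, +0.38); to BH-03 = (-65, 230, -0.18).
Determinant of the coordinate differences = 25·230 − (-65)·225 = 20375.
∂h/∂x = [(+0.38)·230 − (-0.18)·225] / 20375 = +0.006277
∂h/∂y = [25·(-0.18) − (-65)·(+0.38)] / 20375 = +0.0009914
Head at (180, 315) = 379.77 + (+0.006277)·(45) + (+0.0009914)·(200) = 380.25 ft.
That is higher than the 379.59 ft at BH-03, so the point is upgradient.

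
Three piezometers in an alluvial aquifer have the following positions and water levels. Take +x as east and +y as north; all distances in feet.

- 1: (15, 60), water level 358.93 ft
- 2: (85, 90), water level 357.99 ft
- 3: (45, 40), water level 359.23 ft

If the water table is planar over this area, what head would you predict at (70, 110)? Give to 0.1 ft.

357.6 ft

Differences from 1: to 2 (Δx, Δy, Δh) = (70, 30, -0.94); to 3 = (30, -20, +0.30).
Determinant of the coordinate differences = 70·(-20) − 30·30 = -2300.
∂h/∂x = [(-0.94)·(-20) − (+0.30)·30] / -2300 = -0.004261
∂h/∂y = [70·(+0.30) − 30·(-0.94)] / -2300 = -0.02139
h(70, 110) = 358.93 + (-0.004261)·(55) + (-0.02139)·(50) = 358.93 -0.234 -1.070 = 357.626 ft.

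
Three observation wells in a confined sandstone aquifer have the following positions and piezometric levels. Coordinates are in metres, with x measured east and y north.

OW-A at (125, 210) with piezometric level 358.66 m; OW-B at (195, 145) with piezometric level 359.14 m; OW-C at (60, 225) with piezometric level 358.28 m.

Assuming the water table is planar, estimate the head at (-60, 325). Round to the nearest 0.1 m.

357.5 m

Three-point gradient (reference OW-A): Δ to OW-B = (70, -65, +0.48), Δ to OW-C = (-65, 15, -0.38).
∂h/∂x = +0.005512, ∂h/∂y = -0.001449 (det = -3175).
h(-60, 325) = 358.66 + (+0.005512)·(-185) + (-0.001449)·(115) = 358.66 -1.020 -0.167 = 357.474 m.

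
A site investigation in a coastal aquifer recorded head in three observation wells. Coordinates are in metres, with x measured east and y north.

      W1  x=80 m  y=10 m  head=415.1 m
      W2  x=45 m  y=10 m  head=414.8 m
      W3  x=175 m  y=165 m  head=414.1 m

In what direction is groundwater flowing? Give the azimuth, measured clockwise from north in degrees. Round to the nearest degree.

324°

With h = a·x + b·y + c and W1 as origin, the differences give:
  (-35)·a + 0·b = -0.3
  95·a + 155·b = -1.0
Eliminate b (×155 and ×0, subtract): -5425·a = -46.50 → a = ∂h/∂x = +0.008571
Back-substitute: b = ∂h/∂y = -0.01171.
Flow direction (−∇h) has components (-0.008571 E, +0.01171 N).
Azimuth = atan2(E, N) = atan2(-0.008571, +0.01171) = 323.8° ≈ 324°.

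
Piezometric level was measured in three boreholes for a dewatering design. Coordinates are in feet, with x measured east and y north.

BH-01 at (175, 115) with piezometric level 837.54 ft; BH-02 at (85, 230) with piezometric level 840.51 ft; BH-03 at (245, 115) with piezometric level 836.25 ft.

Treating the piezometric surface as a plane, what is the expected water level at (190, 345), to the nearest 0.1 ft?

839.9 ft

With h = a·x + b·y + c and BH-01 as origin, the differences give:
  (-90)·a + 115·b = +2.97
  70·a + 0·b = -1.29
Eliminate b (×0 and ×115, subtract): -8050·a = 148.350 → a = ∂h/∂x = -0.01843
Back-substitute: b = ∂h/∂y = +0.01140.
h(190, 345) = 837.54 + (-0.01843)·(15) + (+0.01140)·(230) = 837.54 -0.276 +2.623 = 839.886 ft.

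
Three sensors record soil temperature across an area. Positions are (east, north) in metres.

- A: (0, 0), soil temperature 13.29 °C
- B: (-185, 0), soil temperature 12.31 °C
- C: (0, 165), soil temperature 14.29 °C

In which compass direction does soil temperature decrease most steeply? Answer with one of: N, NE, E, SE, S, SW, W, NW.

∂T/∂x = (12.31 − 13.29) / (-185 − 0) = +0.005297
∂T/∂y = (14.29 − 13.29) / (165 − 0) = +0.006061
Steepest decrease is along −∇f = (-0.005297 E, -0.006061 N) → southwest.

SW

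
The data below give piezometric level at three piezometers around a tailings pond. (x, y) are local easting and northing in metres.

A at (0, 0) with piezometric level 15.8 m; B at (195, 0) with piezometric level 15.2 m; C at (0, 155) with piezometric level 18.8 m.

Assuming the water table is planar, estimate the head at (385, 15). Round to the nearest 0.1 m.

14.9 m

∂h/∂x = (15.2 − 15.8) / (195 − 0) = -0.003077
∂h/∂y = (18.8 − 15.8) / (155 − 0) = +0.01935
h(385, 15) = 15.8 + (-0.003077)·(385) + (+0.01935)·(15) = 15.8 -1.185 +0.290 = 14.906 m.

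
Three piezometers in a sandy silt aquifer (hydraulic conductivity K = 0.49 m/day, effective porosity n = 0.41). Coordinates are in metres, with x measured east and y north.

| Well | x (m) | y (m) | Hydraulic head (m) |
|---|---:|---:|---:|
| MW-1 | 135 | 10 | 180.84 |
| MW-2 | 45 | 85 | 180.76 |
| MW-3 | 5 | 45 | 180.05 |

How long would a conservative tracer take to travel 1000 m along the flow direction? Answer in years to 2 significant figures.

180 years

Taking MW-1 as reference: MW-2−MW-1 = (-90, 75, -0.08); MW-3−MW-1 = (-130, 35, -0.79).
Solve a·Δx + b·Δy = Δh: det = (-90)·35 − (-130)·75 = 6600.
∂h/∂x = [(-0.08)·35 − (-0.79)·75] / 6600 = +0.008553
∂h/∂y = [(-90)·(-0.79) − (-130)·(-0.08)] / 6600 = +0.009197
|∇h| = √(0.008553² + 0.009197²) = 0.01256
Seepage velocity v = K·i/n = 0.49 × 0.01256 / 0.41 = 0.01501 m/day.
t = 1000 / 0.01501 = 6.662e+04 days = 182 years.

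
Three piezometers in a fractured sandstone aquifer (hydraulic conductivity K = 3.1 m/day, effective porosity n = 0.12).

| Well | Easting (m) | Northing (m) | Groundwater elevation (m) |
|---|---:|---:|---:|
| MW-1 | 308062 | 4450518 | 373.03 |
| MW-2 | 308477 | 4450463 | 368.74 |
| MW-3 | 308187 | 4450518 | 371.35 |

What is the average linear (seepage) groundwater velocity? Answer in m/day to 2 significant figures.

0.70 m/day

With h = a·x + b·y + c and MW-1 as origin, the differences give:
  415·a + (-55)·b = -4.29
  125·a + 0·b = -1.68
Eliminate b (×0 and ×(-55), subtract): 6875·a = -92.400 → a = ∂h/∂x = -0.01344
Back-substitute: b = ∂h/∂y = -0.02341.
|∇h| = √(-0.01344² + -0.02341²) = 0.02699
Seepage velocity v = K·i/n = 3.1 × 0.02699 / 0.12 = 0.6972 m/day.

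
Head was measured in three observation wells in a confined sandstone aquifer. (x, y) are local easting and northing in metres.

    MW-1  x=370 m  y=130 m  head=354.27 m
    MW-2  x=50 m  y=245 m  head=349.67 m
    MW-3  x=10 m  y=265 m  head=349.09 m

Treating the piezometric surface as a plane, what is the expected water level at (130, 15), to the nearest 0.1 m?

351.0 m

Taking MW-1 as reference: MW-2−MW-1 = (-320, 115, -4.60); MW-3−MW-1 = (-360, 135, -5.18).
Determinant of the coordinate differences = (-320)·135 − (-360)·115 = -1800.
∂h/∂x = [(-4.60)·135 − (-5.18)·115] / -1800 = +0.01406
∂h/∂y = [(-320)·(-5.18) − (-360)·(-4.60)] / -1800 = -0.0008889
h(130, 15) = 354.27 + (+0.01406)·(-240) + (-0.0008889)·(-115) = 354.27 -3.373 +0.102 = 350.999 m.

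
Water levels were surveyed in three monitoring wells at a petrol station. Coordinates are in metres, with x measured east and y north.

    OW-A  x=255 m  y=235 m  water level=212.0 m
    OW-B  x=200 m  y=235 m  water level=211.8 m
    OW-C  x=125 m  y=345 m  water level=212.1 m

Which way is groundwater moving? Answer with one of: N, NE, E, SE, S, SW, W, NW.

With h = a·x + b·y + c and OW-A as origin, the differences give:
  (-55)·a + 0·b = -0.2
  (-130)·a + 110·b = +0.1
Eliminate b (×110 and ×0, subtract): -6050·a = -22.00 → a = ∂h/∂x = +0.003636
Back-substitute: b = ∂h/∂y = +0.005207.
Flow = −∇h = (-0.003636 east, -0.005207 north), which points southwest.

SW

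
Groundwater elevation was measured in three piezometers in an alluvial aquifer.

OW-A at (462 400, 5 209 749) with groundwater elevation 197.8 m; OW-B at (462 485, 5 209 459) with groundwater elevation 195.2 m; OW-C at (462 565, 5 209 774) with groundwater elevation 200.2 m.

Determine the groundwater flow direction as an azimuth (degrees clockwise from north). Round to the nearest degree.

With h = a·x + b·y + c and OW-A as origin, the differences give:
  85·a + (-290)·b = -2.6
  165·a + 25·b = +2.4
Eliminate b (×25 and ×(-290), subtract): 49975·a = 631.00 → a = ∂h/∂x = +0.01263
Back-substitute: b = ∂h/∂y = +0.01267.
Flow direction (−∇h) has components (-0.01263 E, -0.01267 N).
Azimuth = atan2(E, N) = atan2(-0.01263, -0.01267) = 224.9° ≈ 225°.

225°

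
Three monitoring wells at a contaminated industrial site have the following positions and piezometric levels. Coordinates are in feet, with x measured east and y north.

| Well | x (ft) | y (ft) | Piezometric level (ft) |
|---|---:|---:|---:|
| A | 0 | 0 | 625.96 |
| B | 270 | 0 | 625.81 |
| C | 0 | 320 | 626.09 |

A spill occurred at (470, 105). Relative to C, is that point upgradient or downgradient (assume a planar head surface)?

downgradient

∂h/∂x = (625.81 − 625.96) / (270 − 0) = -0.0005556
∂h/∂y = (626.09 − 625.96) / (320 − 0) = +0.0004062
Head at (470, 105) = 625.96 + (-0.0005556)·(470) + (+0.0004062)·(105) = 625.74 ft.
That is lower than the 626.09 ft at C, so the point is downgradient.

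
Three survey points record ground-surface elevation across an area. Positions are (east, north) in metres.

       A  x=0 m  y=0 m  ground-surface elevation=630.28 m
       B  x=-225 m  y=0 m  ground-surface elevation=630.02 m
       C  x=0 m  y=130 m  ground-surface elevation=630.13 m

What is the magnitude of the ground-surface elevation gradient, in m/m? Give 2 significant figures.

0.0016 m/m

∂z/∂x = (630.02 − 630.28) / (-225 − 0) = +0.001156
∂z/∂y = (630.13 − 630.28) / (130 − 0) = -0.001154
|∇f| = √(0.001156² + -0.001154²) = 0.001633 m/m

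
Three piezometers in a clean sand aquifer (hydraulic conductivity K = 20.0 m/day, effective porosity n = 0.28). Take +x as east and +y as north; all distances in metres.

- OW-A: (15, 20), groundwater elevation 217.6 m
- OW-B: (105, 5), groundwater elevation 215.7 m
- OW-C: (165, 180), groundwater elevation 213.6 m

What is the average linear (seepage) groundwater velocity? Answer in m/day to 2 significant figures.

1.6 m/day

Taking OW-A as reference: OW-B−OW-A = (90, -15, -1.9); OW-C−OW-A = (150, 160, -4.0).
Determinant of the coordinate differences = 90·160 − 150·(-15) = 16650.
∂h/∂x = [(-1.9)·160 − (-4.0)·(-15)] / 16650 = -0.02186
∂h/∂y = [90·(-4.0) − 150·(-1.9)] / 16650 = -0.004505
|∇h| = √(-0.02186² + -0.004505²) = 0.02232
Seepage velocity v = K·i/n = 20.0 × 0.02232 / 0.28 = 1.594 m/day.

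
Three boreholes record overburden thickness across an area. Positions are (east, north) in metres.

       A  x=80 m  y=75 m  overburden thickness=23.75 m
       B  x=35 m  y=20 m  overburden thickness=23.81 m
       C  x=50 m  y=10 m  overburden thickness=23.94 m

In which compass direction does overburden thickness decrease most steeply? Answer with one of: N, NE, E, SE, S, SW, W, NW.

NW

Differences from A: to B (Δx, Δy, Δh) = (-45, -55, +0.06); to C = (-30, -65, +0.19).
Solve a·Δx + b·Δy = Δd: det = (-45)·(-65) − (-30)·(-55) = 1275.
∂d/∂x = [(+0.06)·(-65) − (+0.19)·(-55)] / 1275 = +0.005137
∂d/∂y = [(-45)·(+0.19) − (-30)·(+0.06)] / 1275 = -0.005294
Steepest decrease is along −∇f = (-0.005137 E, +0.005294 N) → northwest.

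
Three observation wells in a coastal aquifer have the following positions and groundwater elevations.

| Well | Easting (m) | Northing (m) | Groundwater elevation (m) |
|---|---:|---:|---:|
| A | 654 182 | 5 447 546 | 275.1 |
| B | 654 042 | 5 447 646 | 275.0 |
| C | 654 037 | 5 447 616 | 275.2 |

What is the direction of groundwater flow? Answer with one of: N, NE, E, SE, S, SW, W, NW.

Taking A as reference: B−A = (-140, 100, -0.1); C−A = (-145, 70, +0.1).
Solve a·Δx + b·Δy = Δh: det = (-140)·70 − (-145)·100 = 4700.
∂h/∂x = [(-0.1)·70 − (+0.1)·100] / 4700 = -0.003617
∂h/∂y = [(-140)·(+0.1) − (-145)·(-0.1)] / 4700 = -0.006064
Flow = −∇h = (+0.003617 east, +0.006064 north), which points northeast.

NE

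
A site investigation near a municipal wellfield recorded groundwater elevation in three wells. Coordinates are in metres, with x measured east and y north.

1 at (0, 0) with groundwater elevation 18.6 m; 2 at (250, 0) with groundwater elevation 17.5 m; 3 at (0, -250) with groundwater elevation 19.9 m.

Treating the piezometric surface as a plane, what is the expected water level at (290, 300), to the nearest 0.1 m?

15.8 m

∂h/∂x = (17.5 − 18.6) / (250 − 0) = -0.004400
∂h/∂y = (19.9 − 18.6) / (-250 − 0) = -0.005200
h(290, 300) = 18.6 + (-0.004400)·(290) + (-0.005200)·(300) = 18.6 -1.276 -1.560 = 15.764 m.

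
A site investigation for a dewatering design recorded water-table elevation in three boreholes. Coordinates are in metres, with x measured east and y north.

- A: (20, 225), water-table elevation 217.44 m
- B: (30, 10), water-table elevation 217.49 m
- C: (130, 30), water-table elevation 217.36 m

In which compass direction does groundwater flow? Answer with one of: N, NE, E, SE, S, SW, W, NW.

E

Three-point gradient (reference A): Δ to B = (10, -215, +0.05), Δ to C = (110, -195, -0.08).
∂h/∂x = -0.001242, ∂h/∂y = -0.0002903 (det = 21700).
Flow = −∇h = (+0.001242 east, +0.0002903 north), which points east.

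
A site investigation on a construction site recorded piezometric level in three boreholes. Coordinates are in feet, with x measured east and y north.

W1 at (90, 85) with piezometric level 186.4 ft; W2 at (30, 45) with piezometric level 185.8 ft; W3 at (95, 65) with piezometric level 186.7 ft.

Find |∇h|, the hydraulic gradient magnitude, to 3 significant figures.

0.0202

Differences from W1: to W2 (Δx, Δy, Δh) = (-60, -40, -0.6); to W3 = (5, -20, +0.3).
Determinant of the coordinate differences = (-60)·(-20) − 5·(-40) = 1400.
∂h/∂x = [(-0.6)·(-20) − (+0.3)·(-40)] / 1400 = +0.01714
∂h/∂y = [(-60)·(+0.3) − 5·(-0.6)] / 1400 = -0.01071
|∇h| = √(0.01714² + -0.01071²) = 0.02021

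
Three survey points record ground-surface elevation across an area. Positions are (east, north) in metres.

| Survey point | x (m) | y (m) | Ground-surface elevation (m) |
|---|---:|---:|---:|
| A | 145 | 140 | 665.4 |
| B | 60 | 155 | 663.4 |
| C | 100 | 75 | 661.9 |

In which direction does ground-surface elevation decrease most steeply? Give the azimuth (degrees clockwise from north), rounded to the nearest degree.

221°

With z = a·x + b·y + c and A as origin, the differences give:
  (-85)·a + 15·b = -2.0
  (-45)·a + (-65)·b = -3.5
Eliminate b (×(-65) and ×15, subtract): 6200·a = 182.50 → a = ∂z/∂x = +0.02944
Back-substitute: b = ∂z/∂y = +0.03347.
Steepest decrease is along −∇f: components (-0.02944 E, -0.03347 N).
Azimuth = atan2(-0.02944, -0.03347) = 221.3° ≈ 221°.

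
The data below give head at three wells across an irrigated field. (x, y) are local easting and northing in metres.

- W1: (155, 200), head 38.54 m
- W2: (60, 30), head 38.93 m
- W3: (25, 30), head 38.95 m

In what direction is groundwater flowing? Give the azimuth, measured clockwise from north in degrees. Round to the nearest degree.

With h = a·x + b·y + c and W1 as origin, the differences give:
  (-95)·a + (-170)·b = +0.39
  (-130)·a + (-170)·b = +0.41
Eliminate b (×(-170) and ×(-170), subtract): -5950·a = 3.400 → a = ∂h/∂x = -0.0005714
Back-substitute: b = ∂h/∂y = -0.001975.
Flow direction (−∇h) has components (+0.0005714 E, +0.001975 N).
Azimuth = atan2(E, N) = atan2(+0.0005714, +0.001975) = 16.1° ≈ 016°.

016°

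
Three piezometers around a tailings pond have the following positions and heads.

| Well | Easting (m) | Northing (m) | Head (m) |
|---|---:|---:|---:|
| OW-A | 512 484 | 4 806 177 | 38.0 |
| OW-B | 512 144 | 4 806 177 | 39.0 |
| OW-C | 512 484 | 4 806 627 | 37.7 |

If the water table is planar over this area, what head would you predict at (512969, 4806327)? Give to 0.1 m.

36.5 m

∂h/∂x = (39.0 − 38.0) / (512144 − 512484) = -0.002941
∂h/∂y = (37.7 − 38.0) / (4806627 − 4806177) = -0.0006667
h(512969, 4806327) = 38.0 + (-0.002941)·(485) + (-0.0006667)·(150) = 38.0 -1.426 -0.100 = 36.474 m.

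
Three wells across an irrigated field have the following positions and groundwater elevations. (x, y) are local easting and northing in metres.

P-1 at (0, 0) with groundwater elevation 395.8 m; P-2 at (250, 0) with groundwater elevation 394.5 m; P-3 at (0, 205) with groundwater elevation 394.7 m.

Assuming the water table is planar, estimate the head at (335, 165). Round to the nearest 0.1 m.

393.2 m

∂h/∂x = (394.5 − 395.8) / (250 − 0) = -0.005200
∂h/∂y = (394.7 − 395.8) / (205 − 0) = -0.005366
h(335, 165) = 395.8 + (-0.005200)·(335) + (-0.005366)·(165) = 395.8 -1.742 -0.885 = 393.173 m.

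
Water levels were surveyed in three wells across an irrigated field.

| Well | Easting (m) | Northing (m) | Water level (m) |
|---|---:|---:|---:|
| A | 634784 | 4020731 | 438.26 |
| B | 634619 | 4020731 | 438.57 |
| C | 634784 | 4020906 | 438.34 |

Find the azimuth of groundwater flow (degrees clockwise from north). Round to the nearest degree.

∂h/∂x = (438.57 − 438.26) / (634619 − 634784) = -0.001879
∂h/∂y = (438.34 − 438.26) / (4020906 − 4020731) = +0.0004571
Flow direction (−∇h) has components (+0.001879 E, -0.0004571 N).
Azimuth = atan2(E, N) = atan2(+0.001879, -0.0004571) = 103.7° ≈ 104°.

104°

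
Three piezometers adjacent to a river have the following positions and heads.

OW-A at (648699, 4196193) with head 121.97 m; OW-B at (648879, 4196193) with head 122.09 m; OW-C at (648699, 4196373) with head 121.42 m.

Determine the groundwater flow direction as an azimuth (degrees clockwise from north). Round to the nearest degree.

∂h/∂x = (122.09 − 121.97) / (648879 − 648699) = +0.0006667
∂h/∂y = (121.42 − 121.97) / (4196373 − 4196193) = -0.003056
Flow direction (−∇h) has components (-0.0006667 E, +0.003056 N).
Azimuth = atan2(E, N) = atan2(-0.0006667, +0.003056) = 347.7° ≈ 348°.

348°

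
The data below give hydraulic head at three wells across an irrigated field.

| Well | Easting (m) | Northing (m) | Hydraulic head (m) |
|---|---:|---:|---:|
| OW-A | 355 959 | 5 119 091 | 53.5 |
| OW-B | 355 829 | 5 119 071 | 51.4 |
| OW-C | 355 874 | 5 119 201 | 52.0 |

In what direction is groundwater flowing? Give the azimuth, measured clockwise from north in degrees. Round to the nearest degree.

274°

Three-point gradient (reference OW-A): Δ to OW-B = (-130, -20, -2.1), Δ to OW-C = (-85, 110, -1.5).
∂h/∂x = +0.01631, ∂h/∂y = -0.001031 (det = -16000).
Flow direction (−∇h) has components (-0.01631 E, +0.001031 N).
Azimuth = atan2(E, N) = atan2(-0.01631, +0.001031) = 273.6° ≈ 274°.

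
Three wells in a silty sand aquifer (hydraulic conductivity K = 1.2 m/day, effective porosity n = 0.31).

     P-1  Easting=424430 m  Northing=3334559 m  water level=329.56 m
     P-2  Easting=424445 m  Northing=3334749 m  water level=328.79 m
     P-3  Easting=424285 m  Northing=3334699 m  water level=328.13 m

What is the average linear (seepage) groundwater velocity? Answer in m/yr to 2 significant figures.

10 m/yr

Taking P-1 as reference: P-2−P-1 = (15, 190, -0.77); P-3−P-1 = (-145, 140, -1.43).
Determinant of the coordinate differences = 15·140 − (-145)·190 = 29650.
∂h/∂x = [(-0.77)·140 − (-1.43)·190] / 29650 = +0.005528
∂h/∂y = [15·(-1.43) − (-145)·(-0.77)] / 29650 = -0.004489
|∇h| = √(0.005528² + -0.004489²) = 0.007121
Seepage velocity v = K·i/n = 1.2 × 0.007121 / 0.31 = 0.02757 m/day = 10.07 m/yr.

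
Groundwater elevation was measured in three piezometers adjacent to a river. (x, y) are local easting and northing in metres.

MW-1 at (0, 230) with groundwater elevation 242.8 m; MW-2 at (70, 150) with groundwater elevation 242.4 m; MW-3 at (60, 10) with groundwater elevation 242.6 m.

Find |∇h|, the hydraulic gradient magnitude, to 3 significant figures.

0.00686

Taking MW-1 as reference: MW-2−MW-1 = (70, -80, -0.4); MW-3−MW-1 = (60, -220, -0.2).
Determinant of the coordinate differences = 70·(-220) − 60·(-80) = -10600.
∂h/∂x = [(-0.4)·(-220) − (-0.2)·(-80)] / -10600 = -0.006792
∂h/∂y = [70·(-0.2) − 60·(-0.4)] / -10600 = -0.0009434
|∇h| = √(-0.006792² + -0.0009434²) = 0.006857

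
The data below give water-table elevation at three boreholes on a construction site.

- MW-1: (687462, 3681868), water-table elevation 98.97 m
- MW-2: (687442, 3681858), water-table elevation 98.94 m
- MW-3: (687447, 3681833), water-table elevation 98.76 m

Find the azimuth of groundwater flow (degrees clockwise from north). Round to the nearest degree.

164°

With h = a·x + b·y + c and MW-1 as origin, the differences give:
  (-20)·a + (-10)·b = -0.03
  (-15)·a + (-35)·b = -0.21
Eliminate b (×(-35) and ×(-10), subtract): 550·a = -1.050 → a = ∂h/∂x = -0.001909
Back-substitute: b = ∂h/∂y = +0.006818.
Flow direction (−∇h) has components (+0.001909 E, -0.006818 N).
Azimuth = atan2(E, N) = atan2(+0.001909, -0.006818) = 164.4° ≈ 164°.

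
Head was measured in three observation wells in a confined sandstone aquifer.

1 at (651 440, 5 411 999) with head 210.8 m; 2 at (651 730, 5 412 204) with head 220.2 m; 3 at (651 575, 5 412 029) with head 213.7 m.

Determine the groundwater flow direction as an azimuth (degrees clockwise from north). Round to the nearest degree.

Taking 1 as reference: 2−1 = (290, 205, +9.4); 3−1 = (135, 30, +2.9).
Determinant of the coordinate differences = 290·30 − 135·205 = -18975.
∂h/∂x = [(+9.4)·30 − (+2.9)·205] / -18975 = +0.01647
∂h/∂y = [290·(+2.9) − 135·(+9.4)] / -18975 = +0.02256
Flow direction (−∇h) has components (-0.01647 E, -0.02256 N).
Azimuth = atan2(E, N) = atan2(-0.01647, -0.02256) = 216.1° ≈ 216°.

216°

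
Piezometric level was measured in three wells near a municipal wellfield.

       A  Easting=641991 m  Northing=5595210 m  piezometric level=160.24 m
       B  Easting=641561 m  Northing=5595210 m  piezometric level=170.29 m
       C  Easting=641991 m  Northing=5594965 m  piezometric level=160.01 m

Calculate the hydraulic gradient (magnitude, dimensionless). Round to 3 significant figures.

0.0234

∂h/∂x = (170.29 − 160.24) / (641561 − 641991) = -0.02337
∂h/∂y = (160.01 − 160.24) / (5594965 − 5595210) = +0.0009388
|∇h| = √(-0.02337² + 0.0009388²) = 0.02339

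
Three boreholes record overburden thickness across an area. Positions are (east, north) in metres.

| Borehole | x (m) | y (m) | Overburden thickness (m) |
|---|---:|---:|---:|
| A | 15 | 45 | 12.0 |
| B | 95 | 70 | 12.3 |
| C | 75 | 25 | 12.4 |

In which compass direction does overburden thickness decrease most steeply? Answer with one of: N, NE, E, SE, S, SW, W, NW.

Taking A as reference: B−A = (80, 25, +0.3); C−A = (60, -20, +0.4).
Determinant of the coordinate differences = 80·(-20) − 60·25 = -3100.
∂d/∂x = [(+0.3)·(-20) − (+0.4)·25] / -3100 = +0.005161
∂d/∂y = [80·(+0.4) − 60·(+0.3)] / -3100 = -0.004516
Steepest decrease is along −∇f = (-0.005161 E, +0.004516 N) → northwest.

NW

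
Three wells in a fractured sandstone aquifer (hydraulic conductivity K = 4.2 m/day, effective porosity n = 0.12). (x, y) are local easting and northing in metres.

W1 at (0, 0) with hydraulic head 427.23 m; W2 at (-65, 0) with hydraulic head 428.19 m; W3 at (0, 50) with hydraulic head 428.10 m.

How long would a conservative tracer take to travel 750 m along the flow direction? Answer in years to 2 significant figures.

∂h/∂x = (428.19 − 427.23) / (-65 − 0) = -0.01477
∂h/∂y = (428.10 − 427.23) / (50 − 0) = +0.01740
|∇h| = √(-0.01477² + 0.01740²) = 0.02282
Seepage velocity v = K·i/n = 4.2 × 0.02282 / 0.12 = 0.7987 m/day.
t = 750 / 0.7987 = 939 days = 2.57 years.

2.6 years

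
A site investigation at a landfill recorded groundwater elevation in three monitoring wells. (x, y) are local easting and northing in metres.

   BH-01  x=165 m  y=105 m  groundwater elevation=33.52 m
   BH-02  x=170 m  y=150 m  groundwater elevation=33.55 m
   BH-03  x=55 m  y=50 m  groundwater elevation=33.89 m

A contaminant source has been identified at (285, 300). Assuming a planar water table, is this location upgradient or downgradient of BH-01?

With h = a·x + b·y + c and BH-01 as origin, the differences give:
  5·a + 45·b = +0.03
  (-110)·a + (-55)·b = +0.37
Eliminate b (×(-55) and ×45, subtract): 4675·a = -18.300 → a = ∂h/∂x = -0.003914
Back-substitute: b = ∂h/∂y = +0.001102.
Head at (285, 300) = 33.52 + (-0.003914)·(120) + (+0.001102)·(195) = 33.27 m.
That is lower than the 33.52 m at BH-01, so the point is downgradient.

downgradient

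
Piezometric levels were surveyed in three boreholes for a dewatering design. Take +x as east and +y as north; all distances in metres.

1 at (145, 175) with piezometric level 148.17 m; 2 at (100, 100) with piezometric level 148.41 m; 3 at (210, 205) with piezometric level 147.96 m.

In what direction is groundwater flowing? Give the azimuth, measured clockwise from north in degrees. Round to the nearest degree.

054°

Differences from 1: to 2 (Δx, Δy, Δh) = (-45, -75, +0.24); to 3 = (65, 30, -0.21).
Solve a·Δx + b·Δy = Δh: det = (-45)·30 − 65·(-75) = 3525.
∂h/∂x = [(+0.24)·30 − (-0.21)·(-75)] / 3525 = -0.002426
∂h/∂y = [(-45)·(-0.21) − 65·(+0.24)] / 3525 = -0.001745
Flow direction (−∇h) has components (+0.002426 E, +0.001745 N).
Azimuth = atan2(E, N) = atan2(+0.002426, +0.001745) = 54.3° ≈ 054°.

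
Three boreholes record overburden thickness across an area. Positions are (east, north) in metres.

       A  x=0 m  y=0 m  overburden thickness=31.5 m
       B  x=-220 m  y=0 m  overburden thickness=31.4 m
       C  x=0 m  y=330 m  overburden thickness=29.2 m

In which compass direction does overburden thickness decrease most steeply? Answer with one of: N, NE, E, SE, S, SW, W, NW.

N

∂d/∂x = (31.4 − 31.5) / (-220 − 0) = +0.0004545
∂d/∂y = (29.2 − 31.5) / (330 − 0) = -0.006970
Steepest decrease is along −∇f = (-0.0004545 E, +0.006970 N) → north.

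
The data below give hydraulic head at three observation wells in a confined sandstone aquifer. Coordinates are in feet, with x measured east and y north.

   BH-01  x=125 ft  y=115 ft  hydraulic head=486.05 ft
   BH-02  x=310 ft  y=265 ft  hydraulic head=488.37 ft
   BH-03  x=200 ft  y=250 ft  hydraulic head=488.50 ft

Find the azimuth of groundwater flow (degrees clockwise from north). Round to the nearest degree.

169°

Differences from BH-01: to BH-02 (Δx, Δy, Δh) = (185, 150, +2.32); to BH-03 = (75, 135, +2.45).
Solve a·Δx + b·Δy = Δh: det = 185·135 − 75·150 = 13725.
∂h/∂x = [(+2.32)·135 − (+2.45)·150] / 13725 = -0.003956
∂h/∂y = [185·(+2.45) − 75·(+2.32)] / 13725 = +0.02035
Flow direction (−∇h) has components (+0.003956 E, -0.02035 N).
Azimuth = atan2(E, N) = atan2(+0.003956, -0.02035) = 169.0° ≈ 169°.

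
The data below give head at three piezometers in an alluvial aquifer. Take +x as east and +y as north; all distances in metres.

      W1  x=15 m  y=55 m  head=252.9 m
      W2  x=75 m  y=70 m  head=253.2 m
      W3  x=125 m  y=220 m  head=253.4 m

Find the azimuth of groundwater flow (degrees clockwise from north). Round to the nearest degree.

274°

Differences from W1: to W2 (Δx, Δy, Δh) = (60, 15, +0.3); to W3 = (110, 165, +0.5).
Solve a·Δx + b·Δy = Δh: det = 60·165 − 110·15 = 8250.
∂h/∂x = [(+0.3)·165 − (+0.5)·15] / 8250 = +0.005091
∂h/∂y = [60·(+0.5) − 110·(+0.3)] / 8250 = -0.0003636
Flow direction (−∇h) has components (-0.005091 E, +0.0003636 N).
Azimuth = atan2(E, N) = atan2(-0.005091, +0.0003636) = 274.1° ≈ 274°.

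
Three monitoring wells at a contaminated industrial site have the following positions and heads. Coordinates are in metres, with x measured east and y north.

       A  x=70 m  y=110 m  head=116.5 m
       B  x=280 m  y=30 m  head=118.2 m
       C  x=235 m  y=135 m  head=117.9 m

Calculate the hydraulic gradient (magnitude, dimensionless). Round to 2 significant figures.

0.0084

Three-point gradient (reference A): Δ to B = (210, -80, +1.7), Δ to C = (165, 25, +1.4).
∂h/∂x = +0.008374, ∂h/∂y = +0.0007317 (det = 18450).
|∇h| = √(0.008374² + 0.0007317²) = 0.008406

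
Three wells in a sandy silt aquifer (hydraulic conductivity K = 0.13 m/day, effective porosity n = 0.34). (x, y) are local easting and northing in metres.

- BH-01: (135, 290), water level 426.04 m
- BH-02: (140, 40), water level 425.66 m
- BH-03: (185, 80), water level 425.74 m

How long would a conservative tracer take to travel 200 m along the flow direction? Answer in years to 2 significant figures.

Taking BH-01 as reference: BH-02−BH-01 = (5, -250, -0.38); BH-03−BH-01 = (50, -210, -0.30).
Determinant of the coordinate differences = 5·(-210) − 50·(-250) = 11450.
∂h/∂x = [(-0.38)·(-210) − (-0.30)·(-250)] / 11450 = +0.0004192
∂h/∂y = [5·(-0.30) − 50·(-0.38)] / 11450 = +0.001528
|∇h| = √(0.0004192² + 0.001528²) = 0.001584
Seepage velocity v = K·i/n = 0.13 × 0.001584 / 0.34 = 0.0006056 m/day.
t = 200 / 0.0006056 = 3.303e+05 days = 904 years.

900 years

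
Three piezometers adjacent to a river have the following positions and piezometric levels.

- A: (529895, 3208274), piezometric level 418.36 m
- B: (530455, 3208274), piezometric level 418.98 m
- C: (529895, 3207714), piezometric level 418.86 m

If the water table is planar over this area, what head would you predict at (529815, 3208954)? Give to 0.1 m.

417.7 m

∂h/∂x = (418.98 − 418.36) / (530455 − 529895) = +0.001107
∂h/∂y = (418.86 − 418.36) / (3207714 − 3208274) = -0.0008929
h(529815, 3208954) = 418.36 + (+0.001107)·(-80) + (-0.0008929)·(680) = 418.36 -0.089 -0.607 = 417.664 m.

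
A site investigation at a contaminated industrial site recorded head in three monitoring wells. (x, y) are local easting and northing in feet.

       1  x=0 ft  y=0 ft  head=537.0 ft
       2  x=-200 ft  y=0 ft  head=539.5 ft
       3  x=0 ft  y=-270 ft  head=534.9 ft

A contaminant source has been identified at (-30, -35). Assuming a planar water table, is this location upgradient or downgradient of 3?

upgradient

∂h/∂x = (539.5 − 537.0) / (-200 − 0) = -0.01250
∂h/∂y = (534.9 − 537.0) / (-270 − 0) = +0.007778
Head at (-30, -35) = 537.0 + (-0.01250)·(-30) + (+0.007778)·(-35) = 537.10 ft.
That is higher than the 534.9 ft at 3, so the point is upgradient.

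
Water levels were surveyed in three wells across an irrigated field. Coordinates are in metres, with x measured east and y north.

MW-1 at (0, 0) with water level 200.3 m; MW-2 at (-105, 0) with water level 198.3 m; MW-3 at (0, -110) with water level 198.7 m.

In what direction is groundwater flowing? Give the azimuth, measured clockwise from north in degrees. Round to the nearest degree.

∂h/∂x = (198.3 − 200.3) / (-105 − 0) = +0.01905
∂h/∂y = (198.7 − 200.3) / (-110 − 0) = +0.01455
Flow direction (−∇h) has components (-0.01905 E, -0.01455 N).
Azimuth = atan2(E, N) = atan2(-0.01905, -0.01455) = 232.6° ≈ 233°.

233°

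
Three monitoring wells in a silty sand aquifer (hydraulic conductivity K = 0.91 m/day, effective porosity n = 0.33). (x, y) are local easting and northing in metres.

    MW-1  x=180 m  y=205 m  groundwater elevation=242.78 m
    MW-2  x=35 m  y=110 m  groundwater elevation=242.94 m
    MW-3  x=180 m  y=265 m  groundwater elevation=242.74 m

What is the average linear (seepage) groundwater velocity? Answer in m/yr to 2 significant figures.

0.95 m/yr

Three-point gradient (reference MW-1): Δ to MW-2 = (-145, -95, +0.16), Δ to MW-3 = (0, 60, -0.04).
∂h/∂x = -0.0006667, ∂h/∂y = -0.0006667 (det = -8700).
|∇h| = √(-0.0006667² + -0.0006667²) = 0.0009429
Seepage velocity v = K·i/n = 0.91 × 0.0009429 / 0.33 = 0.0026 m/day = 0.9496 m/yr.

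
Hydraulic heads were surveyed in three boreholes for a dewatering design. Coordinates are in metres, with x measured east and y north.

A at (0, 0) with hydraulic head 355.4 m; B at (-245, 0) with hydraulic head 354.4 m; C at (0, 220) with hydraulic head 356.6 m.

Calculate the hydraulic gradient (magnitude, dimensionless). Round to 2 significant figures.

∂h/∂x = (354.4 − 355.4) / (-245 − 0) = +0.004082
∂h/∂y = (356.6 − 355.4) / (220 − 0) = +0.005455
|∇h| = √(0.004082² + 0.005455²) = 0.006813

0.0068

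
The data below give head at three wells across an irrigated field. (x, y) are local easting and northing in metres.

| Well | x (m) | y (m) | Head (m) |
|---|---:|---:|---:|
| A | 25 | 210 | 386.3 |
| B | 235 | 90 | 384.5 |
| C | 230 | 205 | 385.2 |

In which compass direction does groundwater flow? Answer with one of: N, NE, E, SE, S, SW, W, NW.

SE

Differences from A: to B (Δx, Δy, Δh) = (210, -120, -1.8); to C = (205, -5, -1.1).
Determinant of the coordinate differences = 210·(-5) − 205·(-120) = 23550.
∂h/∂x = [(-1.8)·(-5) − (-1.1)·(-120)] / 23550 = -0.005223
∂h/∂y = [210·(-1.1) − 205·(-1.8)] / 23550 = +0.005860
Flow = −∇h = (+0.005223 east, -0.005860 north), which points southeast.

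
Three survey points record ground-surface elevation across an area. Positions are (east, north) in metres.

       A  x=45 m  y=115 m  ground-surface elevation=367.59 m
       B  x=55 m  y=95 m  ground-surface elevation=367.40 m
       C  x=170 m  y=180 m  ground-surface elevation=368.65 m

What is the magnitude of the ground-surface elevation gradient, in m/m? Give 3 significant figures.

Differences from A: to B (Δx, Δy, Δh) = (10, -20, -0.19); to C = (125, 65, +1.06).
Determinant of the coordinate differences = 10·65 − 125·(-20) = 3150.
∂z/∂x = [(-0.19)·65 − (+1.06)·(-20)] / 3150 = +0.002810
∂z/∂y = [10·(+1.06) − 125·(-0.19)] / 3150 = +0.01090
|∇f| = √(0.002810² + 0.01090²) = 0.01126 m/m

0.0113 m/m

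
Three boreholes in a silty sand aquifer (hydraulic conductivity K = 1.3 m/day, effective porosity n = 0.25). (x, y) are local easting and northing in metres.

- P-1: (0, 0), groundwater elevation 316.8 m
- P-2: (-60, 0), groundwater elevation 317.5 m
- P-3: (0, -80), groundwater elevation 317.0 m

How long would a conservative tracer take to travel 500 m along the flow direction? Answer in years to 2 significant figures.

22 years

∂h/∂x = (317.5 − 316.8) / (-60 − 0) = -0.01167
∂h/∂y = (317.0 − 316.8) / (-80 − 0) = -0.002500
|∇h| = √(-0.01167² + -0.002500²) = 0.01193
Seepage velocity v = K·i/n = 1.3 × 0.01193 / 0.25 = 0.06204 m/day.
t = 500 / 0.06204 = 8059 days = 22.1 years.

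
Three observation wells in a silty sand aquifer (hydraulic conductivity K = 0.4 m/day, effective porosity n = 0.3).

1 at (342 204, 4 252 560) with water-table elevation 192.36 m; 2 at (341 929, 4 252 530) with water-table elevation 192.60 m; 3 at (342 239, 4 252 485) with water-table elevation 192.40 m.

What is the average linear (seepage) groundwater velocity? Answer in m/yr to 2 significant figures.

0.58 m/yr

Differences from 1: to 2 (Δx, Δy, Δh) = (-275, -30, +0.24); to 3 = (35, -75, +0.04).
Solve a·Δx + b·Δy = Δh: det = (-275)·(-75) − 35·(-30) = 21675.
∂h/∂x = [(+0.24)·(-75) − (+0.04)·(-30)] / 21675 = -0.0007751
∂h/∂y = [(-275)·(+0.04) − 35·(+0.24)] / 21675 = -0.0008950
|∇h| = √(-0.0007751² + -0.0008950²) = 0.001184
Seepage velocity v = K·i/n = 0.4 × 0.001184 / 0.3 = 0.001579 m/day = 0.5767 m/yr.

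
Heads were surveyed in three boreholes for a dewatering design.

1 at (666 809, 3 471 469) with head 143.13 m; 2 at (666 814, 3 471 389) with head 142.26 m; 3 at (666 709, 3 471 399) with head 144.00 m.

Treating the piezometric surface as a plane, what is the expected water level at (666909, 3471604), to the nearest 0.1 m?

142.9 m

With h = a·x + b·y + c and 1 as origin, the differences give:
  5·a + (-80)·b = -0.87
  (-100)·a + (-70)·b = +0.87
Eliminate b (×(-70) and ×(-80), subtract): -8350·a = 130.500 → a = ∂h/∂x = -0.01563
Back-substitute: b = ∂h/∂y = +0.009898.
h(666909, 3471604) = 143.13 + (-0.01563)·(100) + (+0.009898)·(135) = 143.13 -1.563 +1.336 = 142.903 m.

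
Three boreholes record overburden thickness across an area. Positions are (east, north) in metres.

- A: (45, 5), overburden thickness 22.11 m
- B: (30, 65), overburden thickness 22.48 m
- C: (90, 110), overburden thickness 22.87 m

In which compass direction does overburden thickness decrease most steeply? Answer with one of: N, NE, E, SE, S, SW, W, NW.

Taking A as reference: B−A = (-15, 60, +0.37); C−A = (45, 105, +0.76).
Determinant of the coordinate differences = (-15)·105 − 45·60 = -4275.
∂d/∂x = [(+0.37)·105 − (+0.76)·60] / -4275 = +0.001579
∂d/∂y = [(-15)·(+0.76) − 45·(+0.37)] / -4275 = +0.006561
Steepest decrease is along −∇f = (-0.001579 E, -0.006561 N) → south.

S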